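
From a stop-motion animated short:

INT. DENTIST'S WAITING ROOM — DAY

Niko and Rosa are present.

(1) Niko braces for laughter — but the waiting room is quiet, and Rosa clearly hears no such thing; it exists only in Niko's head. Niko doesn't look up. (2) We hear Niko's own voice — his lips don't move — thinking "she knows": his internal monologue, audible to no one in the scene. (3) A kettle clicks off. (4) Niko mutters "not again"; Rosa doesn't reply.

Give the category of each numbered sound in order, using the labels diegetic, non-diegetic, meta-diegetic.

Sound (1): the sound is imagined by Niko; nothing in the story world is producing it and Rosa can't hear it, so meta-diegetic.
(2) is meta-diegetic: internal monologue — inside Niko's mind, not spoken into the scene.
(3) is diegetic: an in-world source (a kettle); characters could hear it.
Sound (4): spoken by a character present in the story world, so diegetic.

meta-diegetic, meta-diegetic, diegetic, diegetic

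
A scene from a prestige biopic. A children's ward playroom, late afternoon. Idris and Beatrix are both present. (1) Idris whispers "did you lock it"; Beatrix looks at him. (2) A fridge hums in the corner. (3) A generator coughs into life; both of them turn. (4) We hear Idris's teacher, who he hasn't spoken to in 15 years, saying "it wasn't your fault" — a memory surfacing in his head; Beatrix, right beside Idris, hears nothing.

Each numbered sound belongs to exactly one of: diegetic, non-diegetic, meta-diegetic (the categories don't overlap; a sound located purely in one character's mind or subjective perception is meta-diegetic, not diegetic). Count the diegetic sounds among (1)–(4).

3

(1) spoken by a character present in the story world → diegetic.
(2) a fridge is part of the location's real environment → diegetic.
(3) is diegetic: a generator is a real object/event in the scene's world.
(4) the voice is a memory playing only inside Idris's mind; Beatrix can't hear it → meta-diegetic.
So 3 of the 4 are diegetic: (1), (2), (3).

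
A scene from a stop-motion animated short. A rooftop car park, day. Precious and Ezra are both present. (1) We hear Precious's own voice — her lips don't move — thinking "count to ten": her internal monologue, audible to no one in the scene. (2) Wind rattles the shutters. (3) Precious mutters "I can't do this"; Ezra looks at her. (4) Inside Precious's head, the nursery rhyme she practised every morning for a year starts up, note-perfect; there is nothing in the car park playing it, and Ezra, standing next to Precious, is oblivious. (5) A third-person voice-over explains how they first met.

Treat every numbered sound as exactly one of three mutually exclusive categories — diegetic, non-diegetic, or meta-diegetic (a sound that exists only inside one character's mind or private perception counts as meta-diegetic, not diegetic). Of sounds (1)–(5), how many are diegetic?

Sound (1): Precious's thought-voice: a private mental sound no other character can hear, so meta-diegetic.
(2) is diegetic: it's the actual ambient sound of the location.
(3) is diegetic: on-screen dialogue — Precious speaks and Ezra is there to hear.
(4) is meta-diegetic: it lives in Precious's subjectivity, not in the car park.
(5) is non-diegetic: the narrator exists outside the story world, addressing only the audience.
Diegetic: (2), (3) — that's 2.

2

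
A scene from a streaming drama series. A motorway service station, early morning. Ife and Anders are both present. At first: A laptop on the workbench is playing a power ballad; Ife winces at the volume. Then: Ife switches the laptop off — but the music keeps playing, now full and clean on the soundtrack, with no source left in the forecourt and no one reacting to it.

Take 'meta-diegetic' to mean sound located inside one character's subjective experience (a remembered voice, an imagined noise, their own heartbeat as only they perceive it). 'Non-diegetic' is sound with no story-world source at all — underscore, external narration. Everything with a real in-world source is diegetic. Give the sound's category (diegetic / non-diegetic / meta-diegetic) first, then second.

diegetic, non-diegetic

First: a laptop is a real in-scene source and Ife reacts to it → diegetic.
Second: there is no longer any in-world source and no one can hear it — it has become underscore → non-diegetic.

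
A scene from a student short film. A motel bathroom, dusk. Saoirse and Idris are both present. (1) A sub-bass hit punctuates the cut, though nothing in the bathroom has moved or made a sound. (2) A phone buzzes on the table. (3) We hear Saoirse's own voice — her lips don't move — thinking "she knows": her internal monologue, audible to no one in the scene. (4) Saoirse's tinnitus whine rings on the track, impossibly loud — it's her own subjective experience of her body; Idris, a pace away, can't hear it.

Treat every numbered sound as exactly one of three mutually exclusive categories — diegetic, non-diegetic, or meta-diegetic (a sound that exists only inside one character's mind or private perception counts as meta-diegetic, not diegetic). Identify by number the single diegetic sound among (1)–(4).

Sound (1): nothing in the scene produces it; it's an accent added for the audience, so non-diegetic.
(2) is diegetic: a phone is a real object/event in the scene's world.
(3) internal monologue — inside Saoirse's mind, not spoken into the scene → meta-diegetic.
(4) it's Saoirse's internal bodily sensation rendered as sound; only Saoirse 'hears' it → meta-diegetic.
Only (2) is diegetic.

2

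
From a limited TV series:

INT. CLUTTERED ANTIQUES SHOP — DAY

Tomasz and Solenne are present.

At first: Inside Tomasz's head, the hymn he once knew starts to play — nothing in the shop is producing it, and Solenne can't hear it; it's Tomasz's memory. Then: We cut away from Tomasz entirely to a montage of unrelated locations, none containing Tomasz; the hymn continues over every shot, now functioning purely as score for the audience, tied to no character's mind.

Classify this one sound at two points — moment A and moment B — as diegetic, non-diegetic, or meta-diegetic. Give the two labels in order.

meta-diegetic, non-diegetic

Moment A: the music lives inside Tomasz's mind alone; Solenne can't hear it → meta-diegetic.
Moment B: once it plays over shots Tomasz isn't in, detached from any character's subjectivity, it's conventional underscore → non-diegetic.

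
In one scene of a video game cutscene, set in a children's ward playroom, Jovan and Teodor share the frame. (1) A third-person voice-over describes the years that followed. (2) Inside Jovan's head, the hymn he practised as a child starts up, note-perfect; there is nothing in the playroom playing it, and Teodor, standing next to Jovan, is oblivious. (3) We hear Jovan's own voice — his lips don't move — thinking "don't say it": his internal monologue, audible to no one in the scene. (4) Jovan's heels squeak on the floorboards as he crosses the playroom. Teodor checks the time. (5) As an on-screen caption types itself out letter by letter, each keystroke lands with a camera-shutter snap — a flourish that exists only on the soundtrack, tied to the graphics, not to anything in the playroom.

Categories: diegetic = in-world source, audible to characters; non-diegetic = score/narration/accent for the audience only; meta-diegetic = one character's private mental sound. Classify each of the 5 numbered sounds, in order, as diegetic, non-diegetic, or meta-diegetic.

non-diegetic, meta-diegetic, meta-diegetic, diegetic, non-diegetic

(1) is non-diegetic: external voice-over — not a character, not heard by anyone in the scene.
(2) it lives in Jovan's subjectivity, not in the playroom → meta-diegetic.
(3) is meta-diegetic: internal monologue — inside Jovan's mind, not spoken into the scene.
Sound (4): Jovan's footsteps are produced in the story world, so diegetic.
(5) the caption isn't part of the story world, so neither is the sound tied to it → non-diegetic.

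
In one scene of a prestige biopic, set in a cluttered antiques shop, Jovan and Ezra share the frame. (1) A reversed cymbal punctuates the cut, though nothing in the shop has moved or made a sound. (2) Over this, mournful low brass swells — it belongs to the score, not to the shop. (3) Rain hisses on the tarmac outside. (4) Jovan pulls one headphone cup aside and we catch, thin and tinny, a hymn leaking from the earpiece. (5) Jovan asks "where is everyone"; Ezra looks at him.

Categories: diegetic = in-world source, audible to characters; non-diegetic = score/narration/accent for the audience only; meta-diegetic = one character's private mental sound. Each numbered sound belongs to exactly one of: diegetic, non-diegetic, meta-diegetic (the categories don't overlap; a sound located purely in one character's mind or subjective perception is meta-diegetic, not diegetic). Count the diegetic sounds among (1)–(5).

3

Sound (1): it's a sound-design accent with no in-world source; no one in the scene can hear it, so non-diegetic.
Sound (2): score with no on-screen or off-screen source; it exists for the audience alone, so non-diegetic.
(3) is diegetic: rain is part of the location's real environment.
(4) is diegetic: the earpiece is a real device on Jovan's head — source music.
(5) is diegetic: spoken by a character present in the story world.
So 3 of the 5 are diegetic: (3), (4), (5).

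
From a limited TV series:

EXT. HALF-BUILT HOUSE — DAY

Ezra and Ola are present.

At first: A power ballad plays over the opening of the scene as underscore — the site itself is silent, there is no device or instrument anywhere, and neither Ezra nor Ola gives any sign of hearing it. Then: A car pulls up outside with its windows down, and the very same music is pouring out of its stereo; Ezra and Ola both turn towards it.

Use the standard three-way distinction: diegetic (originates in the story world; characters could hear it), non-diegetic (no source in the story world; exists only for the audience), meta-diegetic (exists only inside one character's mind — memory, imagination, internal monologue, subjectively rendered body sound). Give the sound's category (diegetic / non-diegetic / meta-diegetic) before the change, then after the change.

Before the change: no in-world source exists and no character can hear it — underscore → non-diegetic.
After the change: the car stereo is now a real source in the story world and the characters hear it → diegetic.

non-diegetic, diegetic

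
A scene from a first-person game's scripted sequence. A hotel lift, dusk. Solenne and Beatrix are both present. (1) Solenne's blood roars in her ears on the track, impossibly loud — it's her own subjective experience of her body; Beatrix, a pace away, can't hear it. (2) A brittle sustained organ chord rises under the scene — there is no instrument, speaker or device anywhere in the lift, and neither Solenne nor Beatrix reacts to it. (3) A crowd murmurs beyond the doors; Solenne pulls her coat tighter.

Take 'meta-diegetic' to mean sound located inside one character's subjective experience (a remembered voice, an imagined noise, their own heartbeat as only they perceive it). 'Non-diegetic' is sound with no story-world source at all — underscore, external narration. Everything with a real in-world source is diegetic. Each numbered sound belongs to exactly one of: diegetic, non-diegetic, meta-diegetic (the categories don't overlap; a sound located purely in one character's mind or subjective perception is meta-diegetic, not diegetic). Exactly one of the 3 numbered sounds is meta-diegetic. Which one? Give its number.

1

Sound (1): it's Solenne's internal bodily sensation rendered as sound; only Solenne 'hears' it, so meta-diegetic.
(2) nothing in the lift produces it and the characters don't hear it — pure soundtrack → non-diegetic.
Sound (3): a crowd is part of the location's real environment, so diegetic.
Only (1) is meta-diegetic.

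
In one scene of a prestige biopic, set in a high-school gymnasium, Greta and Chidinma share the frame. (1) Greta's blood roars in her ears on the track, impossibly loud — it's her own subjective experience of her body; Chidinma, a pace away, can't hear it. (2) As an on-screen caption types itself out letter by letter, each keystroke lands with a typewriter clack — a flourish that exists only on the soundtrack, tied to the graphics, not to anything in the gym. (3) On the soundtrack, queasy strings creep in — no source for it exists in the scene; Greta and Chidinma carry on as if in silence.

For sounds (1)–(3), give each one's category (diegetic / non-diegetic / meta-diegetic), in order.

meta-diegetic, non-diegetic, non-diegetic

(1) is meta-diegetic: point-of-audition from inside Greta's body; not a sound in the room.
Sound (2): the caption isn't part of the story world, so neither is the sound tied to it, so non-diegetic.
(3) is non-diegetic: it has no source in the story world and no character can hear it — it's underscore.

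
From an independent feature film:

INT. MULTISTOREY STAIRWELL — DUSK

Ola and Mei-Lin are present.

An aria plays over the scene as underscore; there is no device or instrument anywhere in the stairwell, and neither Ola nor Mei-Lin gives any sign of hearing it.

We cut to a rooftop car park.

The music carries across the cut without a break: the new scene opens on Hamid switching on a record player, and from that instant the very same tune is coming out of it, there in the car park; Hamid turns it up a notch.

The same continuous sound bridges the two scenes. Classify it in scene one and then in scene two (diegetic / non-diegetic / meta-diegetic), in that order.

Scene one: there's no in-world source anywhere and no character hears it — underscore for the audience only → non-diegetic.
Scene two: once Hamid turns on a record player, the music has a real source in the story world and Hamid reacts to it → diegetic.

non-diegetic, diegetic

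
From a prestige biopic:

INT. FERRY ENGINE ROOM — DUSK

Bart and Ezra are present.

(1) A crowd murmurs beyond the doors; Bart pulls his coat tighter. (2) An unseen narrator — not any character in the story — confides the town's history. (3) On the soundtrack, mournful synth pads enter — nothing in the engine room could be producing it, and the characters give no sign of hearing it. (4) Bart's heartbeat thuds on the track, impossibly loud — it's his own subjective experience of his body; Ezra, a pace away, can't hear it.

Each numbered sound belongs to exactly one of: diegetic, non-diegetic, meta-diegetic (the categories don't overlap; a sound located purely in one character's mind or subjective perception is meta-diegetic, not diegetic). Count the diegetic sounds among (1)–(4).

(1) it's the actual ambient sound of the location → diegetic.
Sound (2): the narrator exists outside the story world, addressing only the audience, so non-diegetic.
(3) nothing in the engine room produces it and the characters don't hear it — pure soundtrack → non-diegetic.
(4) is meta-diegetic: point-of-audition from inside Bart's body; not a sound in the room.
Diegetic: (1) — that's 1.

1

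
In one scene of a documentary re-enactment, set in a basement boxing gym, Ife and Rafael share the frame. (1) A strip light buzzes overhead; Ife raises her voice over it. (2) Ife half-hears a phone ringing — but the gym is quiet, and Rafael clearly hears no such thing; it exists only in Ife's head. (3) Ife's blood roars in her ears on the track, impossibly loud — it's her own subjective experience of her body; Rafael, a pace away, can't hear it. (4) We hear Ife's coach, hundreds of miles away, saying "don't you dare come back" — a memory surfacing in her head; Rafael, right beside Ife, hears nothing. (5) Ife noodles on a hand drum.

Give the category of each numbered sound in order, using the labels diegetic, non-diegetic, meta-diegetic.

(1) is diegetic: it's the actual ambient sound of the location.
Sound (2): subjective to Ife: the gym is silent and Rafael hears nothing, so meta-diegetic.
(3) a subjective body sound — Ife's private perception, inaudible to Rafael → meta-diegetic.
(4) it's Ife's recollection rendered as sound; the other character can't hear it → meta-diegetic.
(5) the instrument and the performer are both in the scene → diegetic.

diegetic, meta-diegetic, meta-diegetic, meta-diegetic, diegetic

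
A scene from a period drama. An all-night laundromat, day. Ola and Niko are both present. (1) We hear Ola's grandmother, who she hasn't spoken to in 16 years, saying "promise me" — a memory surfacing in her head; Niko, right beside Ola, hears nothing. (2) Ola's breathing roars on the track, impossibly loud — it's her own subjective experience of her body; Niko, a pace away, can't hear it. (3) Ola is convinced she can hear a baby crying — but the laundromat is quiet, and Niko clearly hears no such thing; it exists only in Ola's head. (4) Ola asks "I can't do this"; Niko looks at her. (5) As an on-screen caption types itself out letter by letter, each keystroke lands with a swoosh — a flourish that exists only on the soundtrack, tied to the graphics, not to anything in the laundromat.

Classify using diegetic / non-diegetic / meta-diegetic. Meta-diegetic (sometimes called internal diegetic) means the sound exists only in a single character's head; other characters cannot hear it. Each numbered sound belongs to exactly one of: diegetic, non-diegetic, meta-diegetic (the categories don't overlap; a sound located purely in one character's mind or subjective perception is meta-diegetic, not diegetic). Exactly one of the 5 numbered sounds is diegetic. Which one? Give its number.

(1) the voice is a memory playing only inside Ola's mind; Niko can't hear it → meta-diegetic.
Sound (2): it's Ola's internal bodily sensation rendered as sound; only Ola 'hears' it, so meta-diegetic.
Sound (3): the sound is imagined by Ola; nothing in the story world is producing it and Niko can't hear it, so meta-diegetic.
(4) is diegetic: spoken by a character present in the story world.
Sound (5): the caption isn't part of the story world, so neither is the sound tied to it, so non-diegetic.
Only (4) is diegetic.

4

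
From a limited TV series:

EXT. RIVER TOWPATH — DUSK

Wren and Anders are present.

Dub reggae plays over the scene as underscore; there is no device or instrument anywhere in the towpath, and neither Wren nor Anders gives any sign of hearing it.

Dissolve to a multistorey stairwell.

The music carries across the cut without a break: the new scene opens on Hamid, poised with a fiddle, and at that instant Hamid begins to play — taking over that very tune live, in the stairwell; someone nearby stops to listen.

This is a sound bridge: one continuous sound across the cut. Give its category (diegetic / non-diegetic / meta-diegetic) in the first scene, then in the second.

non-diegetic, diegetic

Scene one: there's no in-world source anywhere and no character hears it — underscore for the audience only → non-diegetic.
Scene two: from the moment Hamid starts playing, the tune is being performed on a fiddle inside the story world and another character hears it → diegetic.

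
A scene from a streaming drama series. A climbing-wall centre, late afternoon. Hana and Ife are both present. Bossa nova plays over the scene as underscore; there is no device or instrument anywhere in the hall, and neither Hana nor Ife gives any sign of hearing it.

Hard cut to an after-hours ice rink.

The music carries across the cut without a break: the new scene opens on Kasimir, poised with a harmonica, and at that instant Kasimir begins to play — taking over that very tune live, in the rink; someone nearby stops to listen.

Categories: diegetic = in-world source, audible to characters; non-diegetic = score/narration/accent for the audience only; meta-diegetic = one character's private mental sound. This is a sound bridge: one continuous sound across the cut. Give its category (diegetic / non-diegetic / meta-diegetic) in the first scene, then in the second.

non-diegetic, diegetic

Scene one: there's no in-world source anywhere and no character hears it — underscore for the audience only → non-diegetic.
Scene two: from the moment Kasimir starts playing, the tune is being performed on a harmonica inside the story world and another character hears it → diegetic.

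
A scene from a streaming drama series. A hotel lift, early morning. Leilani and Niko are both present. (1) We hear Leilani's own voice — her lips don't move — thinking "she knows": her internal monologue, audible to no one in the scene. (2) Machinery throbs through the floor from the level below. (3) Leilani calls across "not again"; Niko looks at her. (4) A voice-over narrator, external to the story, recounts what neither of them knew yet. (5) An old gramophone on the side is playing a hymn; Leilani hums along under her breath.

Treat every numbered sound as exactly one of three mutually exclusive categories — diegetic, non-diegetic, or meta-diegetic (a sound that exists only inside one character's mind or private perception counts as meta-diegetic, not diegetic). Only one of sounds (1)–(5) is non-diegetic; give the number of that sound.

Sound (1): internal monologue — inside Leilani's mind, not spoken into the scene, so meta-diegetic.
(2) it's the actual ambient sound of the location → diegetic.
(3) Leilani is a character speaking aloud in the scene → diegetic.
Sound (4): commentary laid over the scene from outside the fiction, so non-diegetic.
Sound (5): an old gramophone is a physical source in the scene and Leilani reacts to it, so diegetic.
Only (4) is non-diegetic.

4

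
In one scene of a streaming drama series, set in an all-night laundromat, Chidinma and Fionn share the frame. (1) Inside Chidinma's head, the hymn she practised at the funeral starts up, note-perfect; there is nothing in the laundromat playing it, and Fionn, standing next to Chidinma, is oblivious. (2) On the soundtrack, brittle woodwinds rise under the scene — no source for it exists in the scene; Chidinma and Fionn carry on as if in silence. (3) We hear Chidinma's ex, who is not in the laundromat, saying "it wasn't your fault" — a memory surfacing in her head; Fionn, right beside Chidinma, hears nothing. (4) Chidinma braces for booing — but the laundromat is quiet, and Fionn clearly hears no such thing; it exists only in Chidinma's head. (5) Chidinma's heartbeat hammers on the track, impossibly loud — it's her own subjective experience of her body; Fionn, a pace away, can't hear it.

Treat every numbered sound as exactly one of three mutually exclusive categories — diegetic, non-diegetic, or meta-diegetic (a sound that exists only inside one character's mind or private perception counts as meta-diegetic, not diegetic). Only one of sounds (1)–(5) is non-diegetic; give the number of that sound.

2

Sound (1): it lives in Chidinma's subjectivity, not in the laundromat, so meta-diegetic.
Sound (2): score with no on-screen or off-screen source; it exists for the audience alone, so non-diegetic.
(3) the voice is a memory playing only inside Chidinma's mind; Fionn can't hear it → meta-diegetic.
(4) is meta-diegetic: the sound is imagined by Chidinma; nothing in the story world is producing it and Fionn can't hear it.
Sound (5): it's Chidinma's internal bodily sensation rendered as sound; only Chidinma 'hears' it, so meta-diegetic.
Only (2) is non-diegetic.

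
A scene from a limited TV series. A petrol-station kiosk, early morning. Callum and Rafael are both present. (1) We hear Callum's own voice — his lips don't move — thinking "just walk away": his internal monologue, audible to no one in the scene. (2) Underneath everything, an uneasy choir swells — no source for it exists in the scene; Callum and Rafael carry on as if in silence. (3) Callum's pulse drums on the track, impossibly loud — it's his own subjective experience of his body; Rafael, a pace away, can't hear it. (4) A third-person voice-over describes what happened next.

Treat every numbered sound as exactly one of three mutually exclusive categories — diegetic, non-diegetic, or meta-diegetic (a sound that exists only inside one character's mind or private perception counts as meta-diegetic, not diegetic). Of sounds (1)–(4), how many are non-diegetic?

2

(1) it's Callum's unspoken thought, heard only by the audience via his subjectivity → meta-diegetic.
Sound (2): it has no source in the story world and no character can hear it — it's underscore, so non-diegetic.
(3) is meta-diegetic: point-of-audition from inside Callum's body; not a sound in the room.
(4) commentary laid over the scene from outside the fiction → non-diegetic.
So 2 of the 4 are non-diegetic: (2), (4).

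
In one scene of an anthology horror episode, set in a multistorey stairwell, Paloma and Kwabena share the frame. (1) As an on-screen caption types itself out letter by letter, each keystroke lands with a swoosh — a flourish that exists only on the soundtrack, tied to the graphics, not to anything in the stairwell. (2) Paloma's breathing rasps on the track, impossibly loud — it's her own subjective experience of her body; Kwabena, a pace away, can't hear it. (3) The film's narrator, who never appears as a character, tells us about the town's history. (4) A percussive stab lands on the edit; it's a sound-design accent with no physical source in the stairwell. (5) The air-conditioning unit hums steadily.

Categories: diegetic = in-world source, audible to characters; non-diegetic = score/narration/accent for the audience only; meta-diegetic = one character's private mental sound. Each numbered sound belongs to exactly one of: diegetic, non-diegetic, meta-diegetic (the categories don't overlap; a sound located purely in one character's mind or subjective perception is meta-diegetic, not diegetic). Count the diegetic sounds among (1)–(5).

(1) the caption isn't part of the story world, so neither is the sound tied to it → non-diegetic.
Sound (2): point-of-audition from inside Paloma's body; not a sound in the room, so meta-diegetic.
(3) is non-diegetic: external voice-over — not a character, not heard by anyone in the scene.
Sound (4): an editorial stinger — it belongs to the cut, not the story world, so non-diegetic.
(5) is diegetic: the air-conditioning unit is part of the location's real environment.
So 1 of the 5 is diegetic: (5).

1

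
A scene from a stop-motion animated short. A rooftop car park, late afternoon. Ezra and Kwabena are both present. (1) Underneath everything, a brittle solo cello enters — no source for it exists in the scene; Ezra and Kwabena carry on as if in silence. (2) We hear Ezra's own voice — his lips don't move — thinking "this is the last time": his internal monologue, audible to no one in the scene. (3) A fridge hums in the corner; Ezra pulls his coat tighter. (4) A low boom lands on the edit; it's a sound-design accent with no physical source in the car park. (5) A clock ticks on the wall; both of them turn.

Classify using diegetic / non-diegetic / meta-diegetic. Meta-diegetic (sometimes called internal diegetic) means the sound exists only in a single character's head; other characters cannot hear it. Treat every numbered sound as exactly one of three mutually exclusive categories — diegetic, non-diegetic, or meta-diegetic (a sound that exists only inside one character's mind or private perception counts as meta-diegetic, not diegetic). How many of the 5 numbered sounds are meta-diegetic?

1

(1) score with no on-screen or off-screen source; it exists for the audience alone → non-diegetic.
(2) it's Ezra's unspoken thought, heard only by the audience via his subjectivity → meta-diegetic.
Sound (3): ambient/room sound belonging to the story's physical space, so diegetic.
(4) it's a sound-design accent with no in-world source; no one in the scene can hear it → non-diegetic.
(5) a clock is a real object/event in the scene's world → diegetic.
So 1 of the 5 is meta-diegetic: (2).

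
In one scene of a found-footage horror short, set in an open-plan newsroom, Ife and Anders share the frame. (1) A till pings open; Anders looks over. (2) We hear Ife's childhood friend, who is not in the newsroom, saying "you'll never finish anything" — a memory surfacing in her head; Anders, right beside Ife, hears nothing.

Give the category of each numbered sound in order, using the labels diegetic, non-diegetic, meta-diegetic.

diegetic, meta-diegetic

(1) is diegetic: a till is a real object/event in the scene's world.
(2) the voice is a memory playing only inside Ife's mind; Anders can't hear it → meta-diegetic.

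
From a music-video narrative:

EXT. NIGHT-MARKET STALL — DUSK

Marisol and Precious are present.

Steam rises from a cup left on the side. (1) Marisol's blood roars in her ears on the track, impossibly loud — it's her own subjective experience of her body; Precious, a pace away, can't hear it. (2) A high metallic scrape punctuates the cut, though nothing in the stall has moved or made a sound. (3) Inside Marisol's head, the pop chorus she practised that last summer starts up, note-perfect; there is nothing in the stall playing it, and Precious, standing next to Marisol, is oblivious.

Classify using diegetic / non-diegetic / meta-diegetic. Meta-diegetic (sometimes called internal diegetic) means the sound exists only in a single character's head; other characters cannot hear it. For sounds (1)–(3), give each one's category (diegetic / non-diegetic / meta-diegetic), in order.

meta-diegetic, non-diegetic, meta-diegetic

(1) is meta-diegetic: point-of-audition from inside Marisol's body; not a sound in the room.
(2) it's a sound-design accent with no in-world source; no one in the scene can hear it → non-diegetic.
(3) is meta-diegetic: it lives in Marisol's subjectivity, not in the stall.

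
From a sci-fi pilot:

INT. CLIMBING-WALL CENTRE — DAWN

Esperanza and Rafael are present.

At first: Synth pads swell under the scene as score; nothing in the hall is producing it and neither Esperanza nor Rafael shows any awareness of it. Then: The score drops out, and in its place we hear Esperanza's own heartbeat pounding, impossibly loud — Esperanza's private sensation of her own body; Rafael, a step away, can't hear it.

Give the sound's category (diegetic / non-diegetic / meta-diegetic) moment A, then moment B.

Moment A: underscore with no in-world source, inaudible to the characters → non-diegetic.
Moment B: the body sound is Esperanza's subjective perception alone — Rafael can't hear it → meta-diegetic.

non-diegetic, meta-diegetic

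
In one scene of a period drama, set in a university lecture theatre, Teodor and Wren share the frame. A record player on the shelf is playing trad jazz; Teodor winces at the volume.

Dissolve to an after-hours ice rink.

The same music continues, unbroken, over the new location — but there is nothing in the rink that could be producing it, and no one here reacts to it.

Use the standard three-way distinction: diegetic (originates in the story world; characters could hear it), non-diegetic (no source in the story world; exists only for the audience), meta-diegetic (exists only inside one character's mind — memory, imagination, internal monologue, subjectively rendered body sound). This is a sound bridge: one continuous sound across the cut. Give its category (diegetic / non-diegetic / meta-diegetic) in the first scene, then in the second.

Scene one: a record player is an on-screen source and Teodor reacts to it → diegetic.
Scene two: there is no source in the rink and no one hears it — it's now underscore → non-diegetic.

diegetic, non-diegetic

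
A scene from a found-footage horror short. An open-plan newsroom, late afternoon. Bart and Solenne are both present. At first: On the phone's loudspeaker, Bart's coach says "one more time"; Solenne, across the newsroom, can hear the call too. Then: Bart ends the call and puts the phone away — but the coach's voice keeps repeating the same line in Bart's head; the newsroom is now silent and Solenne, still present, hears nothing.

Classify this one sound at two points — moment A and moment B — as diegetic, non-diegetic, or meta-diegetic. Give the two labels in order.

diegetic, meta-diegetic

Moment A: the loudspeaker is an in-world source; both Bart and Solenne hear the call → diegetic.
Moment B: with the phone off, the voice continues only as Bart's private mental replay — Solenne can't hear it → meta-diegetic.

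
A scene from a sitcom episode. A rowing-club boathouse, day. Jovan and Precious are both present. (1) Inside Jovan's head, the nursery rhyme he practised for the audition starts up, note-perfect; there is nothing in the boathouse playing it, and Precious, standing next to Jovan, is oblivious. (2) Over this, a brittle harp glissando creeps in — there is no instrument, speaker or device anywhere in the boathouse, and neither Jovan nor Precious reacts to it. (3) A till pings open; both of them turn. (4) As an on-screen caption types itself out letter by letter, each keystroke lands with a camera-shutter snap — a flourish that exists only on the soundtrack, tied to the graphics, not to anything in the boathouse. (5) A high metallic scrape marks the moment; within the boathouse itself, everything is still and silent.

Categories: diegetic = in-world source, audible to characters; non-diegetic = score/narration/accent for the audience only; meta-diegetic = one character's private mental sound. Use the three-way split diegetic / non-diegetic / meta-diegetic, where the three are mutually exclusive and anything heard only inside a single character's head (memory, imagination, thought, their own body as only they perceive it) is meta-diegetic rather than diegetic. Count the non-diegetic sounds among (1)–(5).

(1) it lives in Jovan's subjectivity, not in the boathouse → meta-diegetic.
(2) score with no on-screen or off-screen source; it exists for the audience alone → non-diegetic.
(3) a till is a real object/event in the scene's world → diegetic.
Sound (4): it accompanies on-screen graphics, not anything inside the story world, so non-diegetic.
(5) nothing in the scene produces it; it's an accent added for the audience → non-diegetic.
So 3 of the 5 are non-diegetic: (2), (4), (5).

3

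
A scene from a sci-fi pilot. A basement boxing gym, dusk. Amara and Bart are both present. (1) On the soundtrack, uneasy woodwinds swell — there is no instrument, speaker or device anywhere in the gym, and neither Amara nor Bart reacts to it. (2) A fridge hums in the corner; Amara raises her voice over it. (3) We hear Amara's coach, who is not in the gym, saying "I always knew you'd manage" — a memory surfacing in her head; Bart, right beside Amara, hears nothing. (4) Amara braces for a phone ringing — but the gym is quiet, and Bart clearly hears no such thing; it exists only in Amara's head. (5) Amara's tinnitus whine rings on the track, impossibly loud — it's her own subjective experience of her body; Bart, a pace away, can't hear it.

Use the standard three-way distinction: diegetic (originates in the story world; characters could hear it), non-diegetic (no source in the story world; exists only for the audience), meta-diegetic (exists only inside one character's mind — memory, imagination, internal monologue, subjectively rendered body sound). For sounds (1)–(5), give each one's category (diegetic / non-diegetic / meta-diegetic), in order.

non-diegetic, diegetic, meta-diegetic, meta-diegetic, meta-diegetic

Sound (1): it has no source in the story world and no character can hear it — it's underscore, so non-diegetic.
(2) ambient/room sound belonging to the story's physical space → diegetic.
Sound (3): it's Amara's recollection rendered as sound; the other character can't hear it, so meta-diegetic.
(4) Amara alone 'hears' it — an imagined sound, not present in the space → meta-diegetic.
Sound (5): a subjective body sound — Amara's private perception, inaudible to Bart, so meta-diegetic.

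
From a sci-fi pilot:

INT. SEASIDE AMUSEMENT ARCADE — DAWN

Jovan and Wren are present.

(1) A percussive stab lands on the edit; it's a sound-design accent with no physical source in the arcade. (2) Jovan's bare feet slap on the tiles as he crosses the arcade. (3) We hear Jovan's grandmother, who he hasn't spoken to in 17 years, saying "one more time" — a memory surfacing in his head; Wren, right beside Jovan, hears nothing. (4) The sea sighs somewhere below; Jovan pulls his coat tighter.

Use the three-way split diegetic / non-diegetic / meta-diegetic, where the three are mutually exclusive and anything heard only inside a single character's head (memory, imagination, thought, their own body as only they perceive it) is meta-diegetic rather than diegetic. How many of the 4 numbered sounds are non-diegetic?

(1) is non-diegetic: an editorial stinger — it belongs to the cut, not the story world.
(2) is diegetic: Jovan's footsteps are produced in the story world.
(3) a remembered line, private to Jovan — not present in the room, not audible to Wren → meta-diegetic.
Sound (4): it's the actual ambient sound of the location, so diegetic.
Non-diegetic: (1) — that's 1.

1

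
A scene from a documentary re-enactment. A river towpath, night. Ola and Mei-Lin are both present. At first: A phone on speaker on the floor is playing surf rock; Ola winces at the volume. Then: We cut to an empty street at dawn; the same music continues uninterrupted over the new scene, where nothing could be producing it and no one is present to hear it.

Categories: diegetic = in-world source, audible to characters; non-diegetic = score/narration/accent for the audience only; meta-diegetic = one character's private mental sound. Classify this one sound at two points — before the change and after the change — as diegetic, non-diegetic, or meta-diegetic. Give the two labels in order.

Before the change: a phone on speaker is a real in-scene source and Ola reacts to it → diegetic.
After the change: there is no longer any in-world source and no one can hear it — it has become underscore → non-diegetic.

diegetic, non-diegetic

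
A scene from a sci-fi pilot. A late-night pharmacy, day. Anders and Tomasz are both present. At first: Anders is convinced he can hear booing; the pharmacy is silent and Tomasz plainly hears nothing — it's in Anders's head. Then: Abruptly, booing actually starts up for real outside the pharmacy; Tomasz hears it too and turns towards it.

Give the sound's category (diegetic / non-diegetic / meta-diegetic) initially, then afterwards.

meta-diegetic, diegetic

Initially: only Anders 'hears' it — imagined, in his mind → meta-diegetic.
Afterwards: now there's a real external source and Tomasz hears it too — in the story world → diegetic.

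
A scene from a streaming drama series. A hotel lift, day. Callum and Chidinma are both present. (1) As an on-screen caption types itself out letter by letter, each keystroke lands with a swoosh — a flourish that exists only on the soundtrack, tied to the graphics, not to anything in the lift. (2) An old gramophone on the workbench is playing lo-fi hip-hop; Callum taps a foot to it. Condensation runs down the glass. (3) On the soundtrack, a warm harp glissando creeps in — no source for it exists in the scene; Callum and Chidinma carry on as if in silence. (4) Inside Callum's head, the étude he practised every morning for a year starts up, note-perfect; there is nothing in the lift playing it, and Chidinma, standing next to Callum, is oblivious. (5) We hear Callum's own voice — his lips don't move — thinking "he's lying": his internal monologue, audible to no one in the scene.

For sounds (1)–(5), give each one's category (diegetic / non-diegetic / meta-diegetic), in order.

non-diegetic, diegetic, non-diegetic, meta-diegetic, meta-diegetic

(1) sound married to a title/caption — outside the diegesis by definition → non-diegetic.
(2) source music from an old gramophone, which exists in the story world → diegetic.
(3) nothing in the lift produces it and the characters don't hear it — pure soundtrack → non-diegetic.
Sound (4): the music is a memory playing inside Callum's mind alone; no real-world source, Chidinma can't hear it, so meta-diegetic.
(5) internal monologue — inside Callum's mind, not spoken into the scene → meta-diegetic.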